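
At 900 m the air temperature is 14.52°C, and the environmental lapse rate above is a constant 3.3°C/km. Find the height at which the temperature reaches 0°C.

5300 m

Height above start = (14.52 − 0) / 3.3 = 4.4 km
Altitude = 900 m + 4400 m = 5300 m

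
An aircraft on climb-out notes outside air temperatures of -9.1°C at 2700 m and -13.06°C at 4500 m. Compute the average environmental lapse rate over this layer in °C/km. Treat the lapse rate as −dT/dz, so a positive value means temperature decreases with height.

2.2°C/km

Γ = −ΔT/Δz = (-9.1 − (-13.06)) / (4500 − 2700) m
  = 3.96°C / 1.8 km = 2.2°C/km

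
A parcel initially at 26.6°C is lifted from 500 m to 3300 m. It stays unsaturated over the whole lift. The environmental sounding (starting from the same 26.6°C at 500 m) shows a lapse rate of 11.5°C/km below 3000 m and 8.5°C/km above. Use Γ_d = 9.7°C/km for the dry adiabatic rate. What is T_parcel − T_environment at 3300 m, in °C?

Parcel:
  500 → 3300 m (dry, 9.7°C/km): ΔT = -9.7 × 2.8 = -27.16°C → T = -0.56°C
Environment:
  500 → 3000 m (environment, lower layer, 11.5°C/km): ΔT = -11.5 × 2.5 = -28.75°C → T = -2.15°C
  3000 → 3300 m (environment, upper layer, 8.5°C/km): ΔT = -8.5 × 0.3 = -2.55°C → T = -4.7°C
T_parcel − T_env = -0.56 − (-4.7) = +4.14°C

+4.14°C (parcel warmer than environment)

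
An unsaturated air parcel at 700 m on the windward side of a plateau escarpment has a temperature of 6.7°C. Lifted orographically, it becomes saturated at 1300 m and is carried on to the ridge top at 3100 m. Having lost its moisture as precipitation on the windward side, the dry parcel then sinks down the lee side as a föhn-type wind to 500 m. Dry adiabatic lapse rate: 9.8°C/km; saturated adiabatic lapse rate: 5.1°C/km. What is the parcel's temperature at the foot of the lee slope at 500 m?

17.12°C

Dry to 1300 m: -9.8 × 0.6 km = -5.88°C, so T = 0.82°C.
Saturated to 3100 m: -5.1 × 1.8 km = -9.18°C, so T = -8.36°C.
Dry descent to 500 m: +9.8 × 2.6 km = +25.48°C, so T = 17.12°C.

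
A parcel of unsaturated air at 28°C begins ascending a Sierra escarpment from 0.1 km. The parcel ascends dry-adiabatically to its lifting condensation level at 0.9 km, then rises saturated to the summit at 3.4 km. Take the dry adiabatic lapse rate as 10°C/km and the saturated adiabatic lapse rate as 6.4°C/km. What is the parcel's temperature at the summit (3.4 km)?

100 → 900 m (dry, 10°C/km): ΔT = -10 × 0.8 = -8°C → T = 20°C
900 → 3400 m (saturated, 6.4°C/km): ΔT = -6.4 × 2.5 = -16°C → T = 4°C

4°C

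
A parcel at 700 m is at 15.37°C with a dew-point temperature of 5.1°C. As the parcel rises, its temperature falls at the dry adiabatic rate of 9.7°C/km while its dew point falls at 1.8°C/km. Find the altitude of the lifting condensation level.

2000 m

T and T_d converge at 9.7 − 1.8 = 7.9°C per km
Height above start = (15.37 − 5.1) / 7.9 = 1.3 km
LCL altitude = 700 m + 1300 m = 2000 m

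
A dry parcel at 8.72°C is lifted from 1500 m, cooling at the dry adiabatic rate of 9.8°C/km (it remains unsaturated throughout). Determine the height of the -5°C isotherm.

Height above start = (8.72 − (-5)) / 9.8 = 1.4 km
Altitude = 1500 m + 1400 m = 2900 m

2900 m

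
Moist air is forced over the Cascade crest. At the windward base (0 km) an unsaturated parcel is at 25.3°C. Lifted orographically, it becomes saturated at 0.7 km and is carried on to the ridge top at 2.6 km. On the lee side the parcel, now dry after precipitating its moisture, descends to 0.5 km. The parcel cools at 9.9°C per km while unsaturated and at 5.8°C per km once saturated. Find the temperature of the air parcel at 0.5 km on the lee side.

28.14°C

Dry to 700 m: -9.9 × 0.7 km = -6.93°C, so T = 18.37°C.
Saturated to 2600 m: -5.8 × 1.9 km = -11.02°C, so T = 7.35°C.
Dry descent to 500 m: +9.9 × 2.1 km = +20.79°C, so T = 28.14°C.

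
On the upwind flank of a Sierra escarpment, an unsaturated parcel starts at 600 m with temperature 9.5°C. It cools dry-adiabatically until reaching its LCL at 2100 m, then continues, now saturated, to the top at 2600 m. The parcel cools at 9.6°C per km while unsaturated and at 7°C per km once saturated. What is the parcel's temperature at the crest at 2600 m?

-8.4°C

600–2100 m, dry: Δz = 1.5 km ⇒ ΔT = -14.4°C; T = -4.9°C
2100–2600 m, saturated: Δz = 0.5 km ⇒ ΔT = -3.5°C; T = -8.4°C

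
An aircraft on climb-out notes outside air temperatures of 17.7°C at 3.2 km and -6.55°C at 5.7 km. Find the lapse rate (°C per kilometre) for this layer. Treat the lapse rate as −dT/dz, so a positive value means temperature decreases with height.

9.7°C/km

Γ = −ΔT/Δz = (17.7 − (-6.55)) / (5700 − 3200) m
  = 24.25°C / 2.5 km = 9.7°C/km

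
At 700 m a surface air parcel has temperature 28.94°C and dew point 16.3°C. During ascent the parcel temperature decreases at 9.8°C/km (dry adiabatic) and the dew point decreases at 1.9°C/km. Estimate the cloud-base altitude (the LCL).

T and T_d converge at 9.8 − 1.9 = 7.9°C per km
Height above start = (28.94 − 16.3) / 7.9 = 1.6 km
LCL altitude = 700 m + 1600 m = 2300 m

2300 m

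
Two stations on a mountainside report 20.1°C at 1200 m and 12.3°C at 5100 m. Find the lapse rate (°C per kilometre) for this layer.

Γ = −ΔT/Δz = (20.1 − 12.3) / (5100 − 1200) m
  = 7.8°C / 3.9 km = 2°C/km

2°C/km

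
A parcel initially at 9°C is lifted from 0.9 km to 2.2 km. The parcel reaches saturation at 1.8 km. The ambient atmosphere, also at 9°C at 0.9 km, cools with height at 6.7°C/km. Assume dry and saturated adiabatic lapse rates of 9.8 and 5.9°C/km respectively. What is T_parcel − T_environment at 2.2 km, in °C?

Parcel:
  From 900 m to 1800 m (dry): cools by 9.8 × 0.9 = 8.82°C, giving 0.18°C.
  From 1800 m to 2200 m (saturated): cools by 5.9 × 0.4 = 2.36°C, giving -2.18°C.
Environment:
  From 900 m to 2200 m (environment): cools by 6.7 × 1.3 = 8.71°C, giving 0.29°C.
T_parcel − T_env = -2.18 − 0.29 = -2.47°C

-2.47°C (parcel cooler than environment)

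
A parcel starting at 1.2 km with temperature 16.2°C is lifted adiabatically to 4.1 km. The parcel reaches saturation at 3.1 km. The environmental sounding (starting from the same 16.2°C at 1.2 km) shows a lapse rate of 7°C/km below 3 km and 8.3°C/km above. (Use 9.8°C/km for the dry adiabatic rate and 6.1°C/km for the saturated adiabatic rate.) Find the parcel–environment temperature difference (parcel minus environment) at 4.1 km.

-2.99°C (parcel cooler than environment)

Parcel:
  1200–3100 m, dry: Δz = 1.9 km ⇒ ΔT = -18.62°C; T = -2.42°C
  3100–4100 m, saturated: Δz = 1 km ⇒ ΔT = -6.1°C; T = -8.52°C
Environment:
  1200–3000 m, environment, lower layer: Δz = 1.8 km ⇒ ΔT = -12.6°C; T = 3.6°C
  3000–4100 m, environment, upper layer: Δz = 1.1 km ⇒ ΔT = -9.13°C; T = -5.53°C
T_parcel − T_env = -8.52 − (-5.53) = -2.99°C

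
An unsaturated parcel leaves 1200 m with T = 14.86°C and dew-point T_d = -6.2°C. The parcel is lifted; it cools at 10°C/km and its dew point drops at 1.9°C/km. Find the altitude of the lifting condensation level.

T and T_d converge at 10 − 1.9 = 8.1°C per km
Height above start = (14.86 − (-6.2)) / 8.1 = 2.6 km
LCL altitude = 1200 m + 2600 m = 3800 m

3800 m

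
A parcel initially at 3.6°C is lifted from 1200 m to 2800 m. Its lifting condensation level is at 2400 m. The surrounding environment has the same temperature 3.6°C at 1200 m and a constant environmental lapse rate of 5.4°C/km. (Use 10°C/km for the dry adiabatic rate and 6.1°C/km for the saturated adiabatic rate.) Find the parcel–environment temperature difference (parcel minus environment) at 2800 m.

-5.8°C (parcel cooler than environment)

Parcel:
  From 1200 m to 2400 m (dry): cools by 10 × 1.2 = 12°C, giving -8.4°C.
  From 2400 m to 2800 m (saturated): cools by 6.1 × 0.4 = 2.44°C, giving -10.84°C.
Environment:
  From 1200 m to 2800 m (environment): cools by 5.4 × 1.6 = 8.64°C, giving -5.04°C.
T_parcel − T_env = -10.84 − (-5.04) = -5.8°C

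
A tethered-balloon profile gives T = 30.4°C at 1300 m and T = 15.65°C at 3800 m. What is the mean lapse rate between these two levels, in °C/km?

Γ = −ΔT/Δz = (30.4 − 15.65) / (3800 − 1300) m
  = 14.75°C / 2.5 km = 5.9°C/km

5.9°C/km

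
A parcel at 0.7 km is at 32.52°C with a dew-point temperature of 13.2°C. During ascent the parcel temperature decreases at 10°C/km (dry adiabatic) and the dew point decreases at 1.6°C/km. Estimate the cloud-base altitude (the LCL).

T and T_d converge at 10 − 1.6 = 8.4°C per km
Height above start = (32.52 − 13.2) / 8.4 = 2.3 km
LCL altitude = 700 m + 2300 m = 3000 m

3 km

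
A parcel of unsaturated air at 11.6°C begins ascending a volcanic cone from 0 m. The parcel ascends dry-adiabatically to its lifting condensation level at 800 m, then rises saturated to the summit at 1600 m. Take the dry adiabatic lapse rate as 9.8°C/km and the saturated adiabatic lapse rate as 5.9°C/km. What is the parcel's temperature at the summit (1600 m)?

Dry to 800 m: -9.8 × 0.8 km = -7.84°C, so T = 3.76°C.
Saturated to 1600 m: -5.9 × 0.8 km = -4.72°C, so T = -0.96°C.

-0.96°C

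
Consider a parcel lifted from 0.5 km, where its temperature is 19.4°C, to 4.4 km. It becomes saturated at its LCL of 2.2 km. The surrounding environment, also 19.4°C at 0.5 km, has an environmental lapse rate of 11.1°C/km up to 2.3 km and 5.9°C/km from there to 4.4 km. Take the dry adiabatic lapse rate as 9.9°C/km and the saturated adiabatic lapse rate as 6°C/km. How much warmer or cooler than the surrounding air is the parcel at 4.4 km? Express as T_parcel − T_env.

+2.34°C (parcel warmer than environment)

Parcel:
  500–2200 m, dry: Δz = 1.7 km ⇒ ΔT = -16.83°C; T = 2.57°C
  2200–4400 m, saturated: Δz = 2.2 km ⇒ ΔT = -13.2°C; T = -10.63°C
Environment:
  500–2300 m, environment, lower layer: Δz = 1.8 km ⇒ ΔT = -19.98°C; T = -0.58°C
  2300–4400 m, environment, upper layer: Δz = 2.1 km ⇒ ΔT = -12.39°C; T = -12.97°C
T_parcel − T_env = -10.63 − (-12.97) = +2.34°C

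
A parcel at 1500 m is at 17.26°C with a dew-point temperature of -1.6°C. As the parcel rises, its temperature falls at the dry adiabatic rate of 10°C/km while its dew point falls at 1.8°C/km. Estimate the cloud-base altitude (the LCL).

T and T_d converge at 10 − 1.8 = 8.2°C per km
Height above start = (17.26 − (-1.6)) / 8.2 = 2.3 km
LCL altitude = 1500 m + 2300 m = 3800 m

3800 m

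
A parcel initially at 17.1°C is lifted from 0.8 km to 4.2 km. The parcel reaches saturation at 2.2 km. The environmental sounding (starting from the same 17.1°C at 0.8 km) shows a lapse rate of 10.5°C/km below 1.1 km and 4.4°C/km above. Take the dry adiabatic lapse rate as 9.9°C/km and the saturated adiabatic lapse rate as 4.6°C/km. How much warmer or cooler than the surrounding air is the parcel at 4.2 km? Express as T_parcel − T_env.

-6.27°C (parcel cooler than environment)

Parcel:
  800–2200 m, dry: Δz = 1.4 km ⇒ ΔT = -13.86°C; T = 3.24°C
  2200–4200 m, saturated: Δz = 2 km ⇒ ΔT = -9.2°C; T = -5.96°C
Environment:
  800–1100 m, environment, lower layer: Δz = 0.3 km ⇒ ΔT = -3.15°C; T = 13.95°C
  1100–4200 m, environment, upper layer: Δz = 3.1 km ⇒ ΔT = -13.64°C; T = 0.31°C
T_parcel − T_env = -5.96 − 0.31 = -6.27°C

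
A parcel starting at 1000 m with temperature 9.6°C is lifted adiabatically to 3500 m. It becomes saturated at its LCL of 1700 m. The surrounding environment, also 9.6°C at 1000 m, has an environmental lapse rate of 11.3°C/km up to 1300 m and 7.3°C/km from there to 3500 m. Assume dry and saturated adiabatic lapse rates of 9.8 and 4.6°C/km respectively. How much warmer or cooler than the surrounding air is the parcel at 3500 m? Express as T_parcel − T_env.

+4.31°C (parcel warmer than environment)

Parcel:
  1000–1700 m, dry: Δz = 0.7 km ⇒ ΔT = -6.86°C; T = 2.74°C
  1700–3500 m, saturated: Δz = 1.8 km ⇒ ΔT = -8.28°C; T = -5.54°C
Environment:
  1000–1300 m, environment, lower layer: Δz = 0.3 km ⇒ ΔT = -3.39°C; T = 6.21°C
  1300–3500 m, environment, upper layer: Δz = 2.2 km ⇒ ΔT = -16.06°C; T = -9.85°C
T_parcel − T_env = -5.54 − (-9.85) = +4.31°C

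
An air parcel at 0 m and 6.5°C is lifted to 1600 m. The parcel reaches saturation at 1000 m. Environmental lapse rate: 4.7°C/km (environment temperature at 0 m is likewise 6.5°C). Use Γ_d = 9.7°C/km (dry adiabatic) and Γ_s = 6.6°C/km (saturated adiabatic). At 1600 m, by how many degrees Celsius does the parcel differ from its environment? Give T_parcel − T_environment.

-6.14°C (parcel cooler than environment)

Parcel:
  Dry to 1000 m: -9.7 × 1 km = -9.7°C, so T = -3.2°C.
  Saturated to 1600 m: -6.6 × 0.6 km = -3.96°C, so T = -7.16°C.
Environment:
  Environment to 1600 m: -4.7 × 1.6 km = -7.52°C, so T = -1.02°C.
T_parcel − T_env = -7.16 − (-1.02) = -6.14°C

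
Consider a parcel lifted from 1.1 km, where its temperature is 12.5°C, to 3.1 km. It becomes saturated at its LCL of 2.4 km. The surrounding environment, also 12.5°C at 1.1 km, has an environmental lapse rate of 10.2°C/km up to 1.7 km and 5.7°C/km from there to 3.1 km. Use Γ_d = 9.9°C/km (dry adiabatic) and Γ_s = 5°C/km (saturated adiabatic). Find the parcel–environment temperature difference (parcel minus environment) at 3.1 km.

Parcel:
  1100–2400 m, dry: Δz = 1.3 km ⇒ ΔT = -12.87°C; T = -0.37°C
  2400–3100 m, saturated: Δz = 0.7 km ⇒ ΔT = -3.5°C; T = -3.87°C
Environment:
  1100–1700 m, environment, lower layer: Δz = 0.6 km ⇒ ΔT = -6.12°C; T = 6.38°C
  1700–3100 m, environment, upper layer: Δz = 1.4 km ⇒ ΔT = -7.98°C; T = -1.6°C
T_parcel − T_env = -3.87 − (-1.6) = -2.27°C

-2.27°C (parcel cooler than environment)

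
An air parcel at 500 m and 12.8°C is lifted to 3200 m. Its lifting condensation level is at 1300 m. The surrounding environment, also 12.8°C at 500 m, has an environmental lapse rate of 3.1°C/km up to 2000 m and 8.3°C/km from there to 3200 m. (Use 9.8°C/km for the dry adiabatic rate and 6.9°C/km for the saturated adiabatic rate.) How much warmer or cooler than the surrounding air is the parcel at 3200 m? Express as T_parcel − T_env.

-6.34°C (parcel cooler than environment)

Parcel:
  Dry to 1300 m: -9.8 × 0.8 km = -7.84°C, so T = 4.96°C.
  Saturated to 3200 m: -6.9 × 1.9 km = -13.11°C, so T = -8.15°C.
Environment:
  Environment, lower layer to 2000 m: -3.1 × 1.5 km = -4.65°C, so T = 8.15°C.
  Environment, upper layer to 3200 m: -8.3 × 1.2 km = -9.96°C, so T = -1.81°C.
T_parcel − T_env = -8.15 − (-1.81) = -6.34°C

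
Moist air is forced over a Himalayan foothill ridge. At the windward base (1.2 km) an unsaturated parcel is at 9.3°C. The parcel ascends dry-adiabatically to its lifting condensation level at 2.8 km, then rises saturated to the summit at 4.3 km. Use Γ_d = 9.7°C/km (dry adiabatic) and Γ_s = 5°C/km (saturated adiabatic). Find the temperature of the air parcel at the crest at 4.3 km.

From 1200 m to 2800 m (dry): cools by 9.7 × 1.6 = 15.52°C, giving -6.22°C.
From 2800 m to 4300 m (saturated): cools by 5 × 1.5 = 7.5°C, giving -13.72°C.

-13.72°C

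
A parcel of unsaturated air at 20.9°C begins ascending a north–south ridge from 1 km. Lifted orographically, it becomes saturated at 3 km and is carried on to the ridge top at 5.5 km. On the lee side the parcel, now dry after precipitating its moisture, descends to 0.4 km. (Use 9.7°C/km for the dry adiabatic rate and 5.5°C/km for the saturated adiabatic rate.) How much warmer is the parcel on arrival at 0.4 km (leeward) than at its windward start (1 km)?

+16.32°C

From 1000 m to 3000 m (dry): cools by 9.7 × 2 = 19.4°C, giving 1.5°C.
From 3000 m to 5500 m (saturated): cools by 5.5 × 2.5 = 13.75°C, giving -12.25°C.
From 5500 m to 400 m (dry descent): warms by 9.7 × 5.1 = 49.47°C, giving 37.22°C.
Net change vs windward start: 37.22 − 20.9 = +16.32°C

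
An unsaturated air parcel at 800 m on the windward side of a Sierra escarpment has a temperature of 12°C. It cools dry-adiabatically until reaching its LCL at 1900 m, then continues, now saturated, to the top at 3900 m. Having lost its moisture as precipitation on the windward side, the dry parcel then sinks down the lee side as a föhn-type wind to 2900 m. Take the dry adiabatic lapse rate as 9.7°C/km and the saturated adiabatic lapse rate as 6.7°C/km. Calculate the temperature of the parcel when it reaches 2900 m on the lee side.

From 800 m to 1900 m (dry): cools by 9.7 × 1.1 = 10.67°C, giving 1.33°C.
From 1900 m to 3900 m (saturated): cools by 6.7 × 2 = 13.4°C, giving -12.07°C.
From 3900 m to 2900 m (dry descent): warms by 9.7 × 1 = 9.7°C, giving -2.37°C.

-2.37°C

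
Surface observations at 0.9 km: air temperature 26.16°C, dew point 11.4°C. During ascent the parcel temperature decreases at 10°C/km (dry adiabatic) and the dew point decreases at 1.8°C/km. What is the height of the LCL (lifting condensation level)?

2.7 km

T and T_d converge at 10 − 1.8 = 8.2°C per km
Height above start = (26.16 − 11.4) / 8.2 = 1.8 km
LCL altitude = 900 m + 1800 m = 2700 m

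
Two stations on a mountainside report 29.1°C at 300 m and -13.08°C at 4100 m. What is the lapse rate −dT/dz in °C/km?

Γ = −ΔT/Δz = (29.1 − (-13.08)) / (4100 − 300) m
  = 42.18°C / 3.8 km = 11.1°C/km

11.1°C/km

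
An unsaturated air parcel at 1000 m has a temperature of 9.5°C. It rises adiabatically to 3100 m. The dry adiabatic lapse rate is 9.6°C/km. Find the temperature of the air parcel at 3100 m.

1000 → 3100 m (dry adiabatic, 9.6°C/km): ΔT = -9.6 × 2.1 = -20.16°C → T = -10.66°C

-10.66°C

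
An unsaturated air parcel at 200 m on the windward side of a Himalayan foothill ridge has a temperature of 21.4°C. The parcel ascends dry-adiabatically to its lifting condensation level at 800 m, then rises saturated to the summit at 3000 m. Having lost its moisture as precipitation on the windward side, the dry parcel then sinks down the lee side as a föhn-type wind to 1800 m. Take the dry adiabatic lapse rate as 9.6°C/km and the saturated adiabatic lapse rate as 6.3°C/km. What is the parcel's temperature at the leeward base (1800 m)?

13.3°C

200 → 800 m (dry, 9.6°C/km): ΔT = -9.6 × 0.6 = -5.76°C → T = 15.64°C
800 → 3000 m (saturated, 6.3°C/km): ΔT = -6.3 × 2.2 = -13.86°C → T = 1.78°C
3000 → 1800 m (dry descent, 9.6°C/km): ΔT = +9.6 × 1.2 = +11.52°C → T = 13.3°C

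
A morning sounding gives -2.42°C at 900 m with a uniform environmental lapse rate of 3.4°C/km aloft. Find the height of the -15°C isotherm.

4600 m

Height above start = (-2.42 − (-15)) / 3.4 = 3.7 km
Altitude = 900 m + 3700 m = 4600 m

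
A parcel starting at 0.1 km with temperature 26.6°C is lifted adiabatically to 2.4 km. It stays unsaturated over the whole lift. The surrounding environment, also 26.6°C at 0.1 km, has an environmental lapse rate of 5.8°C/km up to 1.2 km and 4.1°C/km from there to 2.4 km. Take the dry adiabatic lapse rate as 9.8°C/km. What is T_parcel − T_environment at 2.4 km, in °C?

-11.24°C (parcel cooler than environment)

Parcel:
  100–2400 m, dry: Δz = 2.3 km ⇒ ΔT = -22.54°C; T = 4.06°C
Environment:
  100–1200 m, environment, lower layer: Δz = 1.1 km ⇒ ΔT = -6.38°C; T = 20.22°C
  1200–2400 m, environment, upper layer: Δz = 1.2 km ⇒ ΔT = -4.92°C; T = 15.3°C
T_parcel − T_env = 4.06 − 15.3 = -11.24°C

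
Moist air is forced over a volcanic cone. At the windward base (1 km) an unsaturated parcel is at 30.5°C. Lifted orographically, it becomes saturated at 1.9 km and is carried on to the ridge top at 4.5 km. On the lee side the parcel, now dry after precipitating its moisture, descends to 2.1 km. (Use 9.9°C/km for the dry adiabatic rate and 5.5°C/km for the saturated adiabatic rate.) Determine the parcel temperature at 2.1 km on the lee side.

From 1000 m to 1900 m (dry): cools by 9.9 × 0.9 = 8.91°C, giving 21.59°C.
From 1900 m to 4500 m (saturated): cools by 5.5 × 2.6 = 14.3°C, giving 7.29°C.
From 4500 m to 2100 m (dry descent): warms by 9.9 × 2.4 = 23.76°C, giving 31.05°C.

31.05°C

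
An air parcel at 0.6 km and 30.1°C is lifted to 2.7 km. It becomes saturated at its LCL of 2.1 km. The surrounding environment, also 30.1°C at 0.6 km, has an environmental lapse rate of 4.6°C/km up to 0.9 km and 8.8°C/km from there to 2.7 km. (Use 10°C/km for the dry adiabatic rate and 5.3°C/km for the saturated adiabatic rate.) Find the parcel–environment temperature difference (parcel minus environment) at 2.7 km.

Parcel:
  From 600 m to 2100 m (dry): cools by 10 × 1.5 = 15°C, giving 15.1°C.
  From 2100 m to 2700 m (saturated): cools by 5.3 × 0.6 = 3.18°C, giving 11.92°C.
Environment:
  From 600 m to 900 m (environment, lower layer): cools by 4.6 × 0.3 = 1.38°C, giving 28.72°C.
  From 900 m to 2700 m (environment, upper layer): cools by 8.8 × 1.8 = 15.84°C, giving 12.88°C.
T_parcel − T_env = 11.92 − 12.88 = -0.96°C

-0.96°C (parcel cooler than environment)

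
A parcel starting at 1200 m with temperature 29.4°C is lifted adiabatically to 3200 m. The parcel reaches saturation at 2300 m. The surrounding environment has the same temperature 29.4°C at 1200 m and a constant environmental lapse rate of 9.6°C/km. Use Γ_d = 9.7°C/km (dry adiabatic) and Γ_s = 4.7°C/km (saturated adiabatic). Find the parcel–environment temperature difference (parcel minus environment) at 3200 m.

Parcel:
  Dry to 2300 m: -9.7 × 1.1 km = -10.67°C, so T = 18.73°C.
  Saturated to 3200 m: -4.7 × 0.9 km = -4.23°C, so T = 14.5°C.
Environment:
  Environment to 3200 m: -9.6 × 2 km = -19.2°C, so T = 10.2°C.
T_parcel − T_env = 14.5 − 10.2 = +4.3°C

+4.3°C (parcel warmer than environment)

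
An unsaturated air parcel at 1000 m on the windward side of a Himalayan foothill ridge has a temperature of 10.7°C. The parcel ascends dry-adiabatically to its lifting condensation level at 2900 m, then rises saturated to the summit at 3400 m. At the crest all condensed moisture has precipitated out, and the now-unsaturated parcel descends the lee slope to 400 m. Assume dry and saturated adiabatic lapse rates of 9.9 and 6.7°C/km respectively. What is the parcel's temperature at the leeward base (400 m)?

18.24°C

Dry to 2900 m: -9.9 × 1.9 km = -18.81°C, so T = -8.11°C.
Saturated to 3400 m: -6.7 × 0.5 km = -3.35°C, so T = -11.46°C.
Dry descent to 400 m: +9.9 × 3 km = +29.7°C, so T = 18.24°C.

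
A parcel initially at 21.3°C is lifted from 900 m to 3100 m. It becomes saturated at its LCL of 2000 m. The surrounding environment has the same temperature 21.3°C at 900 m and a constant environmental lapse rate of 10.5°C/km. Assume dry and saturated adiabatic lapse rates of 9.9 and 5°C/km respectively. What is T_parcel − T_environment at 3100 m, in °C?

Parcel:
  From 900 m to 2000 m (dry): cools by 9.9 × 1.1 = 10.89°C, giving 10.41°C.
  From 2000 m to 3100 m (saturated): cools by 5 × 1.1 = 5.5°C, giving 4.91°C.
Environment:
  From 900 m to 3100 m (environment): cools by 10.5 × 2.2 = 23.1°C, giving -1.8°C.
T_parcel − T_env = 4.91 − (-1.8) = +6.71°C

+6.71°C (parcel warmer than environment)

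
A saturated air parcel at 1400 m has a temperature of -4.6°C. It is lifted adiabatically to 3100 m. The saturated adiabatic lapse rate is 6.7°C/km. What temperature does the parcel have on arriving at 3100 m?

From 1400 m to 3100 m (saturated adiabatic): cools by 6.7 × 1.7 = 11.39°C, giving -15.99°C.

-15.99°C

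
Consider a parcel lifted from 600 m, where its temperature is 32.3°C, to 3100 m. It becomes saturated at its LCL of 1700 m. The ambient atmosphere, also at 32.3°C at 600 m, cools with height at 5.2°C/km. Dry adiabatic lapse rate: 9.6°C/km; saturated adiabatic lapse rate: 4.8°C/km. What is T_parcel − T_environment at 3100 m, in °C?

Parcel:
  From 600 m to 1700 m (dry): cools by 9.6 × 1.1 = 10.56°C, giving 21.74°C.
  From 1700 m to 3100 m (saturated): cools by 4.8 × 1.4 = 6.72°C, giving 15.02°C.
Environment:
  From 600 m to 3100 m (environment): cools by 5.2 × 2.5 = 13°C, giving 19.3°C.
T_parcel − T_env = 15.02 − 19.3 = -4.28°C

-4.28°C (parcel cooler than environment)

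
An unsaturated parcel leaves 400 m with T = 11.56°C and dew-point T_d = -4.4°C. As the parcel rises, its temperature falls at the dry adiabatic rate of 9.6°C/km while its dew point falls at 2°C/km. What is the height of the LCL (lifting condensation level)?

T and T_d converge at 9.6 − 2 = 7.6°C per km
Height above start = (11.56 − (-4.4)) / 7.6 = 2.1 km
LCL altitude = 400 m + 2100 m = 2500 m

2500 m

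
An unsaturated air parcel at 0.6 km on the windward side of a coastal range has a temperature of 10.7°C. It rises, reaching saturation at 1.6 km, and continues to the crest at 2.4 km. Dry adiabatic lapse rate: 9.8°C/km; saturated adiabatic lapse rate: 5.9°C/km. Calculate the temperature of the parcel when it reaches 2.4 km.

Dry to 1600 m: -9.8 × 1 km = -9.8°C, so T = 0.9°C.
Saturated to 2400 m: -5.9 × 0.8 km = -4.72°C, so T = -3.82°C.

-3.82°C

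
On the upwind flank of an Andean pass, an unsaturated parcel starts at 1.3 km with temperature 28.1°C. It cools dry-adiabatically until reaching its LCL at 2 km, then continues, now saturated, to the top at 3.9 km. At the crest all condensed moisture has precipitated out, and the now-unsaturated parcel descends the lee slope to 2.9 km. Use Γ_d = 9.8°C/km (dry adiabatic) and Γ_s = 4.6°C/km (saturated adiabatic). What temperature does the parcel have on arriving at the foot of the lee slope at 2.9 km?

22.3°C

From 1300 m to 2000 m (dry): cools by 9.8 × 0.7 = 6.86°C, giving 21.24°C.
From 2000 m to 3900 m (saturated): cools by 4.6 × 1.9 = 8.74°C, giving 12.5°C.
From 3900 m to 2900 m (dry descent): warms by 9.8 × 1 = 9.8°C, giving 22.3°C.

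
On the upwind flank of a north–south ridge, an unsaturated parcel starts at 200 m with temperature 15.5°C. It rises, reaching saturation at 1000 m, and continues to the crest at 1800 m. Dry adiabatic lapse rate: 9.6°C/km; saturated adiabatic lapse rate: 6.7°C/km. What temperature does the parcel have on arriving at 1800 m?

From 200 m to 1000 m (dry): cools by 9.6 × 0.8 = 7.68°C, giving 7.82°C.
From 1000 m to 1800 m (saturated): cools by 6.7 × 0.8 = 5.36°C, giving 2.46°C.

2.46°C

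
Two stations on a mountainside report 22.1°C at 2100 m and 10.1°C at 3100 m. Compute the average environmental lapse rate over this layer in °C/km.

Γ = −ΔT/Δz = (22.1 − 10.1) / (3100 − 2100) m
  = 12°C / 1 km = 12°C/km

12°C/km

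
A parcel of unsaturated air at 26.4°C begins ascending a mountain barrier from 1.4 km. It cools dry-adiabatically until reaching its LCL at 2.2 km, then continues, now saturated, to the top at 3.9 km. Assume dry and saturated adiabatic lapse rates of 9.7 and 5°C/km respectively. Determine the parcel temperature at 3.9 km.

10.14°C

From 1400 m to 2200 m (dry): cools by 9.7 × 0.8 = 7.76°C, giving 18.64°C.
From 2200 m to 3900 m (saturated): cools by 5 × 1.7 = 8.5°C, giving 10.14°C.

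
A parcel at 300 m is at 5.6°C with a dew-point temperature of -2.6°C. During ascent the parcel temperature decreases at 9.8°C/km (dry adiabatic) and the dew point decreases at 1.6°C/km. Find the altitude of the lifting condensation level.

1300 m

T and T_d converge at 9.8 − 1.6 = 8.2°C per km
Height above start = (5.6 − (-2.6)) / 8.2 = 1 km
LCL altitude = 300 m + 1000 m = 1300 m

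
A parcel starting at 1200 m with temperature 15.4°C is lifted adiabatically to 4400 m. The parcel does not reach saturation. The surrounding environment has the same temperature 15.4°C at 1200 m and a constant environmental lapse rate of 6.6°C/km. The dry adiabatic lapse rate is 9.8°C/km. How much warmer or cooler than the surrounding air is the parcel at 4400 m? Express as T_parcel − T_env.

Parcel:
  1200 → 4400 m (dry, 9.8°C/km): ΔT = -9.8 × 3.2 = -31.36°C → T = -15.96°C
Environment:
  1200 → 4400 m (environment, 6.6°C/km): ΔT = -6.6 × 3.2 = -21.12°C → T = -5.72°C
T_parcel − T_env = -15.96 − (-5.72) = -10.24°C

-10.24°C (parcel cooler than environment)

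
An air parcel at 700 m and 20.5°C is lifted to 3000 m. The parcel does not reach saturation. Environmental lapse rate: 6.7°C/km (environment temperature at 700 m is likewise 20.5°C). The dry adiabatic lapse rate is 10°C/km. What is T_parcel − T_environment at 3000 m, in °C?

Parcel:
  700–3000 m, dry: Δz = 2.3 km ⇒ ΔT = -23°C; T = -2.5°C
Environment:
  700–3000 m, environment: Δz = 2.3 km ⇒ ΔT = -15.41°C; T = 5.09°C
T_parcel − T_env = -2.5 − 5.09 = -7.59°C

-7.59°C (parcel cooler than environment)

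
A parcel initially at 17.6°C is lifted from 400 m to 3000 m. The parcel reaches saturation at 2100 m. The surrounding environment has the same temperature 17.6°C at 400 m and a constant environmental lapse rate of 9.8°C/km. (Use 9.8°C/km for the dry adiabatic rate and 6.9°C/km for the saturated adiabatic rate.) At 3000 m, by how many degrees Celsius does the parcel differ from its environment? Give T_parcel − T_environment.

+2.61°C (parcel warmer than environment)

Parcel:
  Dry to 2100 m: -9.8 × 1.7 km = -16.66°C, so T = 0.94°C.
  Saturated to 3000 m: -6.9 × 0.9 km = -6.21°C, so T = -5.27°C.
Environment:
  Environment to 3000 m: -9.8 × 2.6 km = -25.48°C, so T = -7.88°C.
T_parcel − T_env = -5.27 − (-7.88) = +2.61°C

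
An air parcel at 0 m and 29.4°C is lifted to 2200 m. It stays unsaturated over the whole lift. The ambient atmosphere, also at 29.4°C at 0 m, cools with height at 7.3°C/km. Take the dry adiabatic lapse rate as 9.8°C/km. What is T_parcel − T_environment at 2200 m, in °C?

Parcel:
  From 0 m to 2200 m (dry): cools by 9.8 × 2.2 = 21.56°C, giving 7.84°C.
Environment:
  From 0 m to 2200 m (environment): cools by 7.3 × 2.2 = 16.06°C, giving 13.34°C.
T_parcel − T_env = 7.84 − 13.34 = -5.5°C

-5.5°C (parcel cooler than environment)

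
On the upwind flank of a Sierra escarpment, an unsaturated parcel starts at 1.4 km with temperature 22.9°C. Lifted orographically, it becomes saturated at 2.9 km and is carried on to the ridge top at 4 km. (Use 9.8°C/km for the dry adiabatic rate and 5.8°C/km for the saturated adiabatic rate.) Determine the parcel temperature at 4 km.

1400–2900 m, dry: Δz = 1.5 km ⇒ ΔT = -14.7°C; T = 8.2°C
2900–4000 m, saturated: Δz = 1.1 km ⇒ ΔT = -6.38°C; T = 1.82°C

1.82°C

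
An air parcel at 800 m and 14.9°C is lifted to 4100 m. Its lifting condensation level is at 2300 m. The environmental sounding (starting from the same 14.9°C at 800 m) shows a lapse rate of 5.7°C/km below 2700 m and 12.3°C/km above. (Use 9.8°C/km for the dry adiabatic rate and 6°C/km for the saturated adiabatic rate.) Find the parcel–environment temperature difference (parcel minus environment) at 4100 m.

+2.55°C (parcel warmer than environment)

Parcel:
  From 800 m to 2300 m (dry): cools by 9.8 × 1.5 = 14.7°C, giving 0.2°C.
  From 2300 m to 4100 m (saturated): cools by 6 × 1.8 = 10.8°C, giving -10.6°C.
Environment:
  From 800 m to 2700 m (environment, lower layer): cools by 5.7 × 1.9 = 10.83°C, giving 4.07°C.
  From 2700 m to 4100 m (environment, upper layer): cools by 12.3 × 1.4 = 17.22°C, giving -13.15°C.
T_parcel − T_env = -10.6 − (-13.15) = +2.55°C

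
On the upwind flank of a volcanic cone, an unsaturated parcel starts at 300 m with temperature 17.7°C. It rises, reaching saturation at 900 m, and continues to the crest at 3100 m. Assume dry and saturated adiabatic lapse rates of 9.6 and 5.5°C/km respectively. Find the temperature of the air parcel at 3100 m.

From 300 m to 900 m (dry): cools by 9.6 × 0.6 = 5.76°C, giving 11.94°C.
From 900 m to 3100 m (saturated): cools by 5.5 × 2.2 = 12.1°C, giving -0.16°C.

-0.16°C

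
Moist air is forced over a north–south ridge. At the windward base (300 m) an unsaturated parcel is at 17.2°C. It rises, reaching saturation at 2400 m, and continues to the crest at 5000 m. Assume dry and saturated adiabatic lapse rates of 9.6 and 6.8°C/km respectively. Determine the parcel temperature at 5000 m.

-20.64°C

Dry to 2400 m: -9.6 × 2.1 km = -20.16°C, so T = -2.96°C.
Saturated to 5000 m: -6.8 × 2.6 km = -17.68°C, so T = -20.64°C.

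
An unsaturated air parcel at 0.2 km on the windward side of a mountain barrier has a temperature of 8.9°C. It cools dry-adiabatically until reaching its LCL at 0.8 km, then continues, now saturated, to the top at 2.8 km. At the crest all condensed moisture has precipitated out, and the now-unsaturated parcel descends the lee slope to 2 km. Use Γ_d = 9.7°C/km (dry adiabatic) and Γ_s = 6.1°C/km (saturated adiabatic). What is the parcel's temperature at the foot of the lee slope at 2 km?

-1.36°C

From 200 m to 800 m (dry): cools by 9.7 × 0.6 = 5.82°C, giving 3.08°C.
From 800 m to 2800 m (saturated): cools by 6.1 × 2 = 12.2°C, giving -9.12°C.
From 2800 m to 2000 m (dry descent): warms by 9.7 × 0.8 = 7.76°C, giving -1.36°C.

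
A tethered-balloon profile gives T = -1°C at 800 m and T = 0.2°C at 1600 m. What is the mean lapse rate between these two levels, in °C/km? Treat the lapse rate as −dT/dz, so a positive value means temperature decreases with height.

-1.5°C/km

Γ = −ΔT/Δz = (-1 − 0.2) / (1600 − 800) m
  = -1.2°C / 0.8 km = -1.5°C/km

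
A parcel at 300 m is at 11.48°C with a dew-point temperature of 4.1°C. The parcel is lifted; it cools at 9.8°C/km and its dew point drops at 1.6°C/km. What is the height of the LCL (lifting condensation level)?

T and T_d converge at 9.8 − 1.6 = 8.2°C per km
Height above start = (11.48 − 4.1) / 8.2 = 0.9 km
LCL altitude = 300 m + 900 m = 1200 m

1200 m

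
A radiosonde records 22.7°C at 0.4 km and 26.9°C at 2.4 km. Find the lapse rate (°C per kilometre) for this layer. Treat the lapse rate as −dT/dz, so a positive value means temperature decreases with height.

Γ = −ΔT/Δz = (22.7 − 26.9) / (2400 − 400) m
  = -4.2°C / 2 km = -2.1°C/km

-2.1°C/km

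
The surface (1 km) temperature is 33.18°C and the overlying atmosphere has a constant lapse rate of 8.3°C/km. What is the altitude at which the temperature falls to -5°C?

Height above start = (33.18 − (-5)) / 8.3 = 4.6 km
Altitude = 1000 m + 4600 m = 5600 m

5.6 km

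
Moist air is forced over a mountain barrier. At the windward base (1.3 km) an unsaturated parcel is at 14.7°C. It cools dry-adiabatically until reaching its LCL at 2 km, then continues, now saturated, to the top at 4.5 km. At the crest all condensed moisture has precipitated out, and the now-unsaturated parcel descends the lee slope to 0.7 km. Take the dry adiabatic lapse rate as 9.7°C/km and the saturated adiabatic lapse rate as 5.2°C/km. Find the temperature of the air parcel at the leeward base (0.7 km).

31.77°C

1300 → 2000 m (dry, 9.7°C/km): ΔT = -9.7 × 0.7 = -6.79°C → T = 7.91°C
2000 → 4500 m (saturated, 5.2°C/km): ΔT = -5.2 × 2.5 = -13°C → T = -5.09°C
4500 → 700 m (dry descent, 9.7°C/km): ΔT = +9.7 × 3.8 = +36.86°C → T = 31.77°C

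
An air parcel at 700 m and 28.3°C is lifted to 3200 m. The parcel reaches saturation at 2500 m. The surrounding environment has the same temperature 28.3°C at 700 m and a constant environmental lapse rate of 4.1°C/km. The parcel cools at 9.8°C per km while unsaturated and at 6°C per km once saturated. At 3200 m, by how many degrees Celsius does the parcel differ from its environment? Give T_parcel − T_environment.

Parcel:
  700–2500 m, dry: Δz = 1.8 km ⇒ ΔT = -17.64°C; T = 10.66°C
  2500–3200 m, saturated: Δz = 0.7 km ⇒ ΔT = -4.2°C; T = 6.46°C
Environment:
  700–3200 m, environment: Δz = 2.5 km ⇒ ΔT = -10.25°C; T = 18.05°C
T_parcel − T_env = 6.46 − 18.05 = -11.59°C

-11.59°C (parcel cooler than environment)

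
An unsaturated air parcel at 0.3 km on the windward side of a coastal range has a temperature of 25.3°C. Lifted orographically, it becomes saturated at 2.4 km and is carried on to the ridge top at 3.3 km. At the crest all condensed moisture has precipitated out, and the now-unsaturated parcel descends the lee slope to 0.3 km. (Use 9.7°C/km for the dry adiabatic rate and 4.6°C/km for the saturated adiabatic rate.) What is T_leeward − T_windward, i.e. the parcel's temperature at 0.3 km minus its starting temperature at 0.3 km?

+4.59°C

300–2400 m, dry: Δz = 2.1 km ⇒ ΔT = -20.37°C; T = 4.93°C
2400–3300 m, saturated: Δz = 0.9 km ⇒ ΔT = -4.14°C; T = 0.79°C
3300–300 m, dry descent: Δz = 3 km ⇒ ΔT = +29.1°C; T = 29.89°C
Net change vs windward start: 29.89 − 25.3 = +4.59°C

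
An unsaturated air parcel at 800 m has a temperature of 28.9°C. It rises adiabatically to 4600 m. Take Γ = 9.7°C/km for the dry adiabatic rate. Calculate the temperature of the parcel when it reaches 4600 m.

-7.96°C

800 → 4600 m (dry adiabatic, 9.7°C/km): ΔT = -9.7 × 3.8 = -36.86°C → T = -7.96°C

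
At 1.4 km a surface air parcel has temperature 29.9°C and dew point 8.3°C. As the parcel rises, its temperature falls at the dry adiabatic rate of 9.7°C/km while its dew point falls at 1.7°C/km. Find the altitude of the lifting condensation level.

T and T_d converge at 9.7 − 1.7 = 8°C per km
Height above start = (29.9 − 8.3) / 8 = 2.7 km
LCL altitude = 1400 m + 2700 m = 4100 m

4.1 km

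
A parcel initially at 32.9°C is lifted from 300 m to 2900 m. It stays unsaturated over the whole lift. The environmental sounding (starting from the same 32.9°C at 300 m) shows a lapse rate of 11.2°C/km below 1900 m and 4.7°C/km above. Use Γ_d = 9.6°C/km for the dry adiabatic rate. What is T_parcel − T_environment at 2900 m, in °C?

Parcel:
  From 300 m to 2900 m (dry): cools by 9.6 × 2.6 = 24.96°C, giving 7.94°C.
Environment:
  From 300 m to 1900 m (environment, lower layer): cools by 11.2 × 1.6 = 17.92°C, giving 14.98°C.
  From 1900 m to 2900 m (environment, upper layer): cools by 4.7 × 1 = 4.7°C, giving 10.28°C.
T_parcel − T_env = 7.94 − 10.28 = -2.34°C

-2.34°C (parcel cooler than environment)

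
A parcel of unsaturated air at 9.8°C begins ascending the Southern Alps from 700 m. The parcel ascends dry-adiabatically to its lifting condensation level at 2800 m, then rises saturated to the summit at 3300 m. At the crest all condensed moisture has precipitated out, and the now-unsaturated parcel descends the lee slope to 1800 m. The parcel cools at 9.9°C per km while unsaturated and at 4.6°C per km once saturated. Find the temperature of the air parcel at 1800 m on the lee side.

700–2800 m, dry: Δz = 2.1 km ⇒ ΔT = -20.79°C; T = -10.99°C
2800–3300 m, saturated: Δz = 0.5 km ⇒ ΔT = -2.3°C; T = -13.29°C
3300–1800 m, dry descent: Δz = 1.5 km ⇒ ΔT = +14.85°C; T = 1.56°C

1.56°C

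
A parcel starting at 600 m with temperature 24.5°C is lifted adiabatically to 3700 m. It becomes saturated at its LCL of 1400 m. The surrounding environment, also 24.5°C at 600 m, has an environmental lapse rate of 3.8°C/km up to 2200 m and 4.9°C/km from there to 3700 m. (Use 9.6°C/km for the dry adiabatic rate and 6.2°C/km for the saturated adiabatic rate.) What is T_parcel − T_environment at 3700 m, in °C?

Parcel:
  600–1400 m, dry: Δz = 0.8 km ⇒ ΔT = -7.68°C; T = 16.82°C
  1400–3700 m, saturated: Δz = 2.3 km ⇒ ΔT = -14.26°C; T = 2.56°C
Environment:
  600–2200 m, environment, lower layer: Δz = 1.6 km ⇒ ΔT = -6.08°C; T = 18.42°C
  2200–3700 m, environment, upper layer: Δz = 1.5 km ⇒ ΔT = -7.35°C; T = 11.07°C
T_parcel − T_env = 2.56 − 11.07 = -8.51°C

-8.51°C (parcel cooler than environment)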